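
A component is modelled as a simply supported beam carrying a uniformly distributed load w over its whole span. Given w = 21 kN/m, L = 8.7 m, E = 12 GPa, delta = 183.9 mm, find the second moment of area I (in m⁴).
Model: a simply supported beam carrying a uniformly distributed load w over its whole span, so delta = (5·w·L^4) / (384·E·I).
Solve for I: I = (5·w·L^4) / (384·delta·E).
Convert to SI units:
  w = 21 kN/m = 21000 N/m
  E = 12 GPa = 1.2 × 10¹⁰ Pa
  delta = 183.9 mm = 0.1839 m
Substitute:
  I = (5 × 21000 × 8.7^4) / (384 × 0.1839 × (1.2 × 10¹⁰))
  I = 0.0007099 m⁴
Final answer: I = 0.0007099 m⁴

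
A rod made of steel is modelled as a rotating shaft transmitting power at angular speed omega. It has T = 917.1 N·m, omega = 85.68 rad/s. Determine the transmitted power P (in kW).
Model: a rotating shaft transmitting power at angular speed omega, so P = T·omega.
Substitute:
  P = 917.1 × 85.68
  P = 78580 W
Convert: P = 78580 W = 78.58 kW
Final answer: P = 78.58 kW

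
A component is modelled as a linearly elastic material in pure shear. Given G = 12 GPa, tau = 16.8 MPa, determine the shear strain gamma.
Model: a linearly elastic material in pure shear, so tau = G·gamma.
Solve for gamma: gamma = tau / G.
Convert to SI units:
  G = 12 GPa = 1.2 × 10¹⁰ Pa
  tau = 16.8 MPa = 1.68 × 10⁷ Pa
Substitute:
  gamma = (1.68 × 10⁷) / (1.2 × 10¹⁰)
  gamma = 0.0014
Final answer: gamma = 0.0014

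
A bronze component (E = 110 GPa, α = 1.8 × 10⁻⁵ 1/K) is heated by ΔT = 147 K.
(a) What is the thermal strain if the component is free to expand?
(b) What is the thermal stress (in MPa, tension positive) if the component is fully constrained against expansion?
(a) Free thermal strain ε_th = α·ΔT = (1.8 × 10⁻⁵) × 147 = 0.002646
(b) Fully constrained, the expansion is suppressed, so σ = -E·α·ΔT. Convert E = 110 GPa = 1.1 × 10¹¹ Pa.
  σ = -(1.1 × 10¹¹) × (1.8 × 10⁻⁵) × 147 = -2.911 × 10⁸ Pa = -291.1 MPa (compressive)
Final answer: (a) ε_th = 0.002646, (b) σ = -291.1 MPa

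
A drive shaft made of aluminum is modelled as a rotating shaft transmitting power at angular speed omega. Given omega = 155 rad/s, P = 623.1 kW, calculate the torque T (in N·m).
Model: a rotating shaft transmitting power at angular speed omega, so P = T·omega.
Solve for T: T = P / omega.
Convert to SI units:
  P = 623.1 kW = 623100 W
Substitute:
  T = 623100 / 155
  T = 4020 N·m
Final answer: T = 4020 N·m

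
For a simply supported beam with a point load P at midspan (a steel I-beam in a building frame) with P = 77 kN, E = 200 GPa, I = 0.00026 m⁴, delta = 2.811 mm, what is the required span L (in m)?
Model: a simply supported beam with a point load P at midspan, so delta = (P·L^3) / (48·E·I).
Solve for L: L = ((48·delta·E·I) / P)^(1/3).
Convert to SI units:
  P = 77 kN = 77000 N
  E = 200 GPa = 2 × 10¹¹ Pa
  delta = 2.811 mm = 0.002811 m
Substitute:
  L = ((48 × 0.002811 × (2 × 10¹¹) × 0.00026) / 77000)^(1/3)
  L = 4.5 m
Final answer: L = 4.5 m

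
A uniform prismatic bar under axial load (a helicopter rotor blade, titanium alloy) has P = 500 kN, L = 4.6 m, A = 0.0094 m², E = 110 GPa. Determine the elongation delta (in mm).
Model: a uniform prismatic bar under axial load, so delta = (P·L) / (A·E).
Convert to SI units:
  P = 500 kN = 500000 N
  E = 110 GPa = 1.1 × 10¹¹ Pa
Substitute:
  delta = (500000 × 4.6) / (0.0094 × (1.1 × 10¹¹))
  delta = 0.002224 m
Convert: delta = 0.002224 m = 2.224 mm
Final answer: delta = 2.224 mm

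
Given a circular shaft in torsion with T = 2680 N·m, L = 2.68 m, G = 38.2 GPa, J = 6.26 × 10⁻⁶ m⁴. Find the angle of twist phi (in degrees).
Model: a circular shaft in torsion, so phi = (T·L) / (G·J).
Convert to SI units:
  G = 38.2 GPa = 3.82 × 10¹⁰ Pa
Substitute:
  phi = (2680 × 2.68) / ((3.82 × 10¹⁰) × (6.26 × 10⁻⁶))
  phi = 0.03004 rad
Convert to degrees: phi = 0.03004 × 180/π = 1.721°
Final answer: phi = 1.721°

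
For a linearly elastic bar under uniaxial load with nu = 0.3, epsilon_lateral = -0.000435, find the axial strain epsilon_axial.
Model: a linearly elastic bar under uniaxial load, so epsilon_lateral = -nu·epsilon_axial.
Solve for epsilon_axial: epsilon_axial = -epsilon_lateral / nu.
Substitute:
  epsilon_axial = -(-0.000435) / 0.3
  epsilon_axial = 0.00145
Final answer: epsilon_axial = 0.00145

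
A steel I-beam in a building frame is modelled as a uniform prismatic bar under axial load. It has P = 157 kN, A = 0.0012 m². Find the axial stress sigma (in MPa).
Model: a uniform prismatic bar under axial load, so sigma = P / A.
Convert to SI units:
  P = 157 kN = 157000 N
Substitute:
  sigma = 157000 / 0.0012
  sigma = 1.308 × 10⁸ Pa
Convert: sigma = 1.308 × 10⁸ Pa = 130.8 MPa
Final answer: sigma = 130.8 MPa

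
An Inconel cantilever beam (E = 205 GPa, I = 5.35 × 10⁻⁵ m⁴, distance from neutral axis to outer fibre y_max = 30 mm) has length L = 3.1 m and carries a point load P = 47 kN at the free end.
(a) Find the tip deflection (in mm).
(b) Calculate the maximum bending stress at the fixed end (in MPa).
(a) Tip deflection of a cantilever with an end point load: δ = P·L^3 / (3·E·I). Convert P = 47 kN = 47000 N, E = 205 GPa = 2.05 × 10¹¹ Pa.
  δ = (47000 × 3.1^3) / (3 × (2.05 × 10¹¹) × (5.35 × 10⁻⁵)) = 0.04256 m = 42.56 mm
(b) Maximum bending moment at the fixed end: M = P·L = 47000 × 3.1 = 145700 N·m. Convert y_max = 30 mm = 0.03 m.
  σ = M·y_max / I = (145700 × 0.03) / (5.35 × 10⁻⁵) = 8.17 × 10⁷ Pa = 81.7 MPa
Final answer: (a) δ = 42.56 mm, (b) σ = 81.7 MPa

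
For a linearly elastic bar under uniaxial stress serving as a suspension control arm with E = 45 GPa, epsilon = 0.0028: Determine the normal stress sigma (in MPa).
Model: a linearly elastic bar under uniaxial stress, so sigma = E·epsilon.
Convert to SI units:
  E = 45 GPa = 4.5 × 10¹⁰ Pa
Substitute:
  sigma = (4.5 × 10¹⁰) × 0.0028
  sigma = 1.26 × 10⁸ Pa
Convert: sigma = 1.26 × 10⁸ Pa = 126 MPa
Final answer: sigma = 126 MPa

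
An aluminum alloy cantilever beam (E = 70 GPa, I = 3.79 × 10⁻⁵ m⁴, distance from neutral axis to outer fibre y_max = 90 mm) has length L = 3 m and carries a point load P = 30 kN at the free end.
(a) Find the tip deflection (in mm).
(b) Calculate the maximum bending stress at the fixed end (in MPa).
(a) Tip deflection of a cantilever with an end point load: δ = P·L^3 / (3·E·I). Convert P = 30 kN = 30000 N, E = 70 GPa = 7 × 10¹⁰ Pa.
  δ = (30000 × 3^3) / (3 × (7 × 10¹⁰) × (3.79 × 10⁻⁵)) = 0.1018 m = 101.8 mm
(b) Maximum bending moment at the fixed end: M = P·L = 30000 × 3 = 90000 N·m. Convert y_max = 90 mm = 0.09 m.
  σ = M·y_max / I = (90000 × 0.09) / (3.79 × 10⁻⁵) = 2.137 × 10⁸ Pa = 213.7 MPa
Final answer: (a) δ = 101.8 mm, (b) σ = 213.7 MPa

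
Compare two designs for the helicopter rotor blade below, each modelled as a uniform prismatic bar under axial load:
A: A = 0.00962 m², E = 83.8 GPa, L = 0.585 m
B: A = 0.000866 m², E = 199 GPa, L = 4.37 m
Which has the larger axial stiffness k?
Model: a uniform prismatic bar under axial load, so k = (A·E) / L (SI units).
  A: k = (0.00962 × (8.38 × 10¹⁰)) / 0.585 = 1.378 × 10⁹ N/m = 1378 MN/m
  B: k = (0.000866 × (1.99 × 10¹¹)) / 4.37 = 3.944 × 10⁷ N/m = 39.44 MN/m
1378 MN/m > 39.44 MN/m, so A is larger.
Final answer: A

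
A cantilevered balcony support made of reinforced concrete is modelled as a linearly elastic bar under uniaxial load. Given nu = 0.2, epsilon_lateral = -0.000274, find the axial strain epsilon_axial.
Model: a linearly elastic bar under uniaxial load, so epsilon_lateral = -nu·epsilon_axial.
Solve for epsilon_axial: epsilon_axial = -epsilon_lateral / nu.
Substitute:
  epsilon_axial = -(-0.000274) / 0.2
  epsilon_axial = 0.00137
Final answer: epsilon_axial = 0.00137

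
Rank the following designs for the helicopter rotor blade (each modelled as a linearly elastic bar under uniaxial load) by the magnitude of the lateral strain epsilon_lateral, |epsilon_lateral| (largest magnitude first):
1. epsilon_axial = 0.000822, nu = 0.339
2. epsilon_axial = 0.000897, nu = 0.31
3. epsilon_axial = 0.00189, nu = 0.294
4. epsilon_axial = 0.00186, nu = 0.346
Model: a linearly elastic bar under uniaxial load, so epsilon_lateral = -nu·epsilon_axial (SI units).
  Case 1: epsilon_lateral = -(0.339 × 0.000822) = -0.0002787
  Case 2: epsilon_lateral = -(0.31 × 0.000897) = -0.0002781
  Case 3: epsilon_lateral = -(0.294 × 0.00189) = -0.0005557
  Case 4: epsilon_lateral = -(0.346 × 0.00186) = -0.0006436
Ordering by |epsilon_lateral|: 0.0006436 (case 4) > 0.0005557 (case 3) > 0.0002787 (case 1) > 0.0002781 (case 2)
Final answer: 4, 3, 1, 2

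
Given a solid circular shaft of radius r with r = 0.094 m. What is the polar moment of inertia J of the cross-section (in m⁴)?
Model: a solid circular shaft of radius r, so J = (π·r^4) / 2.
Substitute:
  J = (π × 0.094^4) / 2
  J = 0.0001226 m⁴
Final answer: J = 0.0001226 m⁴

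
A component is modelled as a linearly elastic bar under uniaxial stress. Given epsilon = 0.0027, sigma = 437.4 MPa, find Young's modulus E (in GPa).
Model: a linearly elastic bar under uniaxial stress, so sigma = E·epsilon.
Solve for E: E = sigma / epsilon.
Convert to SI units:
  sigma = 437.4 MPa = 4.374 × 10⁸ Pa
Substitute:
  E = (4.374 × 10⁸) / 0.0027
  E = 1.62 × 10¹¹ Pa
Convert: E = 1.62 × 10¹¹ Pa = 162 GPa
Final answer: E = 162 GPa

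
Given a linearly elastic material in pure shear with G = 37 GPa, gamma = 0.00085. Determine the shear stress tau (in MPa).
Model: a linearly elastic material in pure shear, so tau = G·gamma.
Convert to SI units:
  G = 37 GPa = 3.7 × 10¹⁰ Pa
Substitute:
  tau = (3.7 × 10¹⁰) × 0.00085
  tau = 3.145 × 10⁷ Pa
Convert: tau = 3.145 × 10⁷ Pa = 31.45 MPa
Final answer: tau = 31.45 MPa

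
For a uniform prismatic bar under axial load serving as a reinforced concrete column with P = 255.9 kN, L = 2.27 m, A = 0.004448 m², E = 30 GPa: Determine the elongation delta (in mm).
Model: a uniform prismatic bar under axial load, so delta = (P·L) / (A·E).
Convert to SI units:
  P = 255.9 kN = 255900 N
  E = 30 GPa = 3 × 10¹⁰ Pa
Substitute:
  delta = (255900 × 2.27) / (0.004448 × (3 × 10¹⁰))
  delta = 0.004353 m
Convert: delta = 0.004353 m = 4.353 mm
Final answer: delta = 4.353 mm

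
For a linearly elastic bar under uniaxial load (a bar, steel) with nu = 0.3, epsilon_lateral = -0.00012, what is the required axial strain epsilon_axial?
Model: a linearly elastic bar under uniaxial load, so epsilon_lateral = -nu·epsilon_axial.
Solve for epsilon_axial: epsilon_axial = -epsilon_lateral / nu.
Substitute:
  epsilon_axial = -(-0.00012) / 0.3
  epsilon_axial = 0.0004
Final answer: epsilon_axial = 0.0004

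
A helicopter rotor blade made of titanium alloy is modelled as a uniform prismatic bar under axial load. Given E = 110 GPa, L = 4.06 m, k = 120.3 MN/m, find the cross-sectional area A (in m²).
Model: a uniform prismatic bar under axial load, so k = (A·E) / L.
Solve for A: A = (k·L) / E.
Convert to SI units:
  E = 110 GPa = 1.1 × 10¹¹ Pa
  k = 120.3 MN/m = 1.203 × 10⁸ N/m
Substitute:
  A = ((1.203 × 10⁸) × 4.06) / (1.1 × 10¹¹)
  A = 0.00444 m²
Final answer: A = 0.00444 m²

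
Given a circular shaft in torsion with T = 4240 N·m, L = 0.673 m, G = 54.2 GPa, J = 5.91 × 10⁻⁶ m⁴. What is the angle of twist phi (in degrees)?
Model: a circular shaft in torsion, so phi = (T·L) / (G·J).
Convert to SI units:
  G = 54.2 GPa = 5.42 × 10¹⁰ Pa
Substitute:
  phi = (4240 × 0.673) / ((5.42 × 10¹⁰) × (5.91 × 10⁻⁶))
  phi = 0.008908 rad
Convert to degrees: phi = 0.008908 × 180/π = 0.5104°
Final answer: phi = 0.5104°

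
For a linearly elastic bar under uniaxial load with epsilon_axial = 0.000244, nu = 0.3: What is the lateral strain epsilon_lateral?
Model: a linearly elastic bar under uniaxial load, so epsilon_lateral = -nu·epsilon_axial.
Substitute:
  epsilon_lateral = -(0.3 × 0.000244)
  epsilon_lateral = -7.32 × 10⁻⁵
Final answer: epsilon_lateral = -7.32 × 10⁻⁵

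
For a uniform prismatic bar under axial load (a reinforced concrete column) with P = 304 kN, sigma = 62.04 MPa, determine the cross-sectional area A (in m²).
Model: a uniform prismatic bar under axial load, so sigma = P / A.
Solve for A: A = P / sigma.
Convert to SI units:
  P = 304 kN = 304000 N
  sigma = 62.04 MPa = 6.204 × 10⁷ Pa
Substitute:
  A = 304000 / (6.204 × 10⁷)
  A = 0.0049 m²
Final answer: A = 0.0049 m²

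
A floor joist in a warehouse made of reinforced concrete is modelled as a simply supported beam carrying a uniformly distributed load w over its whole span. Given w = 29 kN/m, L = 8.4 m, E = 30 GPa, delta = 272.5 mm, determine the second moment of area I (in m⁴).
Model: a simply supported beam carrying a uniformly distributed load w over its whole span, so delta = (5·w·L^4) / (384·E·I).
Solve for I: I = (5·w·L^4) / (384·delta·E).
Convert to SI units:
  w = 29 kN/m = 29000 N/m
  E = 30 GPa = 3 × 10¹⁰ Pa
  delta = 272.5 mm = 0.2725 m
Substitute:
  I = (5 × 29000 × 8.4^4) / (384 × 0.2725 × (3 × 10¹⁰))
  I = 0.00023 m⁴
Final answer: I = 0.00023 m⁴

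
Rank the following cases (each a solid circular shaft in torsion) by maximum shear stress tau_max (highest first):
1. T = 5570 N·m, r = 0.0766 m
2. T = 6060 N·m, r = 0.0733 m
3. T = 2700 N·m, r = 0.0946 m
Model: a solid circular shaft in torsion, so tau_max = (2·T) / (π·r^3) (SI units).
  Case 1: tau_max = (2 × 5570) / (π × 0.0766^3) = 7.889 × 10⁶ Pa = 7.889 MPa
  Case 2: tau_max = (2 × 6060) / (π × 0.0733^3) = 9.796 × 10⁶ Pa = 9.796 MPa
  Case 3: tau_max = (2 × 2700) / (π × 0.0946^3) = 2.03 × 10⁶ Pa = 2.03 MPa
Ordering: 9.796 MPa (case 2) > 7.889 MPa (case 1) > 2.03 MPa (case 3)
Final answer: 2, 1, 3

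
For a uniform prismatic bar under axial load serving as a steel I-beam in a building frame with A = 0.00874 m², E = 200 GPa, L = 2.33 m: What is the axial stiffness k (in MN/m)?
Model: a uniform prismatic bar under axial load, so k = (A·E) / L.
Convert to SI units:
  E = 200 GPa = 2 × 10¹¹ Pa
Substitute:
  k = (0.00874 × (2 × 10¹¹)) / 2.33
  k = 7.502 × 10⁸ N/m
Convert: k = 7.502 × 10⁸ N/m = 750.2 MN/m
Final answer: k = 750.2 MN/m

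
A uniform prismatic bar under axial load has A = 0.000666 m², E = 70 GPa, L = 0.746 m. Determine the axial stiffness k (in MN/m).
Model: a uniform prismatic bar under axial load, so k = (A·E) / L.
Convert to SI units:
  E = 70 GPa = 7 × 10¹⁰ Pa
Substitute:
  k = (0.000666 × (7 × 10¹⁰)) / 0.746
  k = 6.249 × 10⁷ N/m
Convert: k = 6.249 × 10⁷ N/m = 62.49 MN/m
Final answer: k = 62.49 MN/m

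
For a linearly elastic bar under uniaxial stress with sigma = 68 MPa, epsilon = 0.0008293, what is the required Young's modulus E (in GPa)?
Model: a linearly elastic bar under uniaxial stress, so epsilon = sigma / E.
Solve for E: E = sigma / epsilon.
Convert to SI units:
  sigma = 68 MPa = 6.8 × 10⁷ Pa
Substitute:
  E = (6.8 × 10⁷) / 0.0008293
  E = 8.2 × 10¹⁰ Pa
Convert: E = 8.2 × 10¹⁰ Pa = 82 GPa
Final answer: E = 82 GPa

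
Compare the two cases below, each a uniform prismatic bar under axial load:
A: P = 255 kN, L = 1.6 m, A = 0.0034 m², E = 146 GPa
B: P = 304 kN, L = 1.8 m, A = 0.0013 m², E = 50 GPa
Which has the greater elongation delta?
Model: a uniform prismatic bar under axial load, so delta = (P·L) / (A·E) (SI units).
  A: delta = (255000 × 1.6) / (0.0034 × (1.46 × 10¹¹)) = 0.0008219 m = 0.8219 mm
  B: delta = (304000 × 1.8) / (0.0013 × (5 × 10¹⁰)) = 0.008418 m = 8.418 mm
8.418 mm > 0.8219 mm, so B is larger.
Final answer: B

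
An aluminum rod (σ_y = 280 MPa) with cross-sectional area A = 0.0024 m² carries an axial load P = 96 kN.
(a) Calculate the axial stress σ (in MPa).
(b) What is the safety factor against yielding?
(a) Axial stress σ = P/A. Convert P = 96 kN = 96000 N.
  σ = 96000 / 0.0024 = 4 × 10⁷ Pa = 40 MPa
(b) Safety factor SF = σ_y/σ = 280 / 40 = 7
Final answer: (a) σ = 40 MPa, (b) SF = 7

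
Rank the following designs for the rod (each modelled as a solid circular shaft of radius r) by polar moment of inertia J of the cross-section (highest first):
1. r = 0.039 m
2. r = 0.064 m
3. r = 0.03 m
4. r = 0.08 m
Model: a solid circular shaft of radius r, so J = (π·r^4) / 2 (SI units).
  Case 1: J = (π × 0.039^4) / 2 = 3.634 × 10⁻⁶ m⁴
  Case 2: J = (π × 0.064^4) / 2 = 2.635 × 10⁻⁵ m⁴
  Case 3: J = (π × 0.03^4) / 2 = 1.272 × 10⁻⁶ m⁴
  Case 4: J = (π × 0.08^4) / 2 = 6.434 × 10⁻⁵ m⁴
Ordering: 6.434 × 10⁻⁵ m⁴ (case 4) > 2.635 × 10⁻⁵ m⁴ (case 2) > 3.634 × 10⁻⁶ m⁴ (case 1) > 1.272 × 10⁻⁶ m⁴ (case 3)
Final answer: 4, 2, 1, 3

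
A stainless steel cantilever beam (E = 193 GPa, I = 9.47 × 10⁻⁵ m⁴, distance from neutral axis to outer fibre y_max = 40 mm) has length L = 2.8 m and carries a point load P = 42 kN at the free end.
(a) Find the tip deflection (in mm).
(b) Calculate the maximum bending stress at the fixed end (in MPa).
(a) Tip deflection of a cantilever with an end point load: δ = P·L^3 / (3·E·I). Convert P = 42 kN = 42000 N, E = 193 GPa = 1.93 × 10¹¹ Pa.
  δ = (42000 × 2.8^3) / (3 × (1.93 × 10¹¹) × (9.47 × 10⁻⁵)) = 0.01681 m = 16.81 mm
(b) Maximum bending moment at the fixed end: M = P·L = 42000 × 2.8 = 117600 N·m. Convert y_max = 40 mm = 0.04 m.
  σ = M·y_max / I = (117600 × 0.04) / (9.47 × 10⁻⁵) = 4.967 × 10⁷ Pa = 49.67 MPa
Final answer: (a) δ = 16.81 mm, (b) σ = 49.67 MPa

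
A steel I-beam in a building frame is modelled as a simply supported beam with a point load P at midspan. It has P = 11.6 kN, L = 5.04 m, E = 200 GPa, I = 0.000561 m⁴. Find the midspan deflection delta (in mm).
Model: a simply supported beam with a point load P at midspan, so delta = (P·L^3) / (48·E·I).
Convert to SI units:
  P = 11.6 kN = 11600 N
  E = 200 GPa = 2 × 10¹¹ Pa
Substitute:
  delta = (11600 × 5.04^3) / (48 × (2 × 10¹¹) × 0.000561)
  delta = 0.0002757 m
Convert: delta = 0.0002757 m = 0.2757 mm
Final answer: delta = 0.2757 mm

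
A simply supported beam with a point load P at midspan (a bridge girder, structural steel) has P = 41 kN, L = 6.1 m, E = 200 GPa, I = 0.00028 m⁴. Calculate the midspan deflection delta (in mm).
Model: a simply supported beam with a point load P at midspan, so delta = (P·L^3) / (48·E·I).
Convert to SI units:
  P = 41 kN = 41000 N
  E = 200 GPa = 2 × 10¹¹ Pa
Substitute:
  delta = (41000 × 6.1^3) / (48 × (2 × 10¹¹) × 0.00028)
  delta = 0.003462 m
Convert: delta = 0.003462 m = 3.462 mm
Final answer: delta = 3.462 mm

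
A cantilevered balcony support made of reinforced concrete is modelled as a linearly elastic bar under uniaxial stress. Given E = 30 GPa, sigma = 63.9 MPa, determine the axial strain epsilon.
Model: a linearly elastic bar under uniaxial stress, so sigma = E·epsilon.
Solve for epsilon: epsilon = sigma / E.
Convert to SI units:
  E = 30 GPa = 3 × 10¹⁰ Pa
  sigma = 63.9 MPa = 6.39 × 10⁷ Pa
Substitute:
  epsilon = (6.39 × 10⁷) / (3 × 10¹⁰)
  epsilon = 0.00213
Final answer: epsilon = 0.00213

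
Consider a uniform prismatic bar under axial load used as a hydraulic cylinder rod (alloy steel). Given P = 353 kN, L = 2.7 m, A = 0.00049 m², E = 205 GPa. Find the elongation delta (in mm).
Model: a uniform prismatic bar under axial load, so delta = (P·L) / (A·E).
Convert to SI units:
  P = 353 kN = 353000 N
  E = 205 GPa = 2.05 × 10¹¹ Pa
Substitute:
  delta = (353000 × 2.7) / (0.00049 × (2.05 × 10¹¹))
  delta = 0.009488 m
Convert: delta = 0.009488 m = 9.488 mm
Final answer: delta = 9.488 mm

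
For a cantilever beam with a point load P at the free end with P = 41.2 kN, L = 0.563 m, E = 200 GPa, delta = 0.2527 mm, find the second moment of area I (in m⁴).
Model: a cantilever beam with a point load P at the free end, so delta = (P·L^3) / (3·E·I).
Solve for I: I = (P·L^3) / (3·delta·E).
Convert to SI units:
  P = 41.2 kN = 41200 N
  E = 200 GPa = 2 × 10¹¹ Pa
  delta = 0.2527 mm = 0.0002527 m
Substitute:
  I = (41200 × 0.563^3) / (3 × 0.0002527 × (2 × 10¹¹))
  I = 4.849 × 10⁻⁵ m⁴
Final answer: I = 4.849 × 10⁻⁵ m⁴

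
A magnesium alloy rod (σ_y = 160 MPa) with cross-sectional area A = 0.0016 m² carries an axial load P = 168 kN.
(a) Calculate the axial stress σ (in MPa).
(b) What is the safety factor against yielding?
(a) Axial stress σ = P/A. Convert P = 168 kN = 168000 N.
  σ = 168000 / 0.0016 = 1.05 × 10⁸ Pa = 105 MPa
(b) Safety factor SF = σ_y/σ = 160 / 105 = 1.524
Final answer: (a) σ = 105 MPa, (b) SF = 1.524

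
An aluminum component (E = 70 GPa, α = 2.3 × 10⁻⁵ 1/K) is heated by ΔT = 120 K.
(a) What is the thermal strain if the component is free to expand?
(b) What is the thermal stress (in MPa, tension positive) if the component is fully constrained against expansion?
(a) Free thermal strain ε_th = α·ΔT = (2.3 × 10⁻⁵) × 120 = 0.00276
(b) Fully constrained, the expansion is suppressed, so σ = -E·α·ΔT. Convert E = 70 GPa = 7 × 10¹⁰ Pa.
  σ = -(7 × 10¹⁰) × (2.3 × 10⁻⁵) × 120 = -1.932 × 10⁸ Pa = -193.2 MPa (compressive)
Final answer: (a) ε_th = 0.00276, (b) σ = -193.2 MPa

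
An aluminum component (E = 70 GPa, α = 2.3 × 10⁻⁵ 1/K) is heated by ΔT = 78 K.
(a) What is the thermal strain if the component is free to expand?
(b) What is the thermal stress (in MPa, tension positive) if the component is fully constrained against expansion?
(a) Free thermal strain ε_th = α·ΔT = (2.3 × 10⁻⁵) × 78 = 0.001794
(b) Fully constrained, the expansion is suppressed, so σ = -E·α·ΔT. Convert E = 70 GPa = 7 × 10¹⁰ Pa.
  σ = -(7 × 10¹⁰) × (2.3 × 10⁻⁵) × 78 = -1.256 × 10⁸ Pa = -125.6 MPa (compressive)
Final answer: (a) ε_th = 0.001794, (b) σ = -125.6 MPa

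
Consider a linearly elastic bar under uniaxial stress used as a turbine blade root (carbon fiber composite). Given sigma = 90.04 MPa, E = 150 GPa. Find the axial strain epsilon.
Model: a linearly elastic bar under uniaxial stress, so epsilon = sigma / E.
Convert to SI units:
  sigma = 90.04 MPa = 9.004 × 10⁷ Pa
  E = 150 GPa = 1.5 × 10¹¹ Pa
Substitute:
  epsilon = (9.004 × 10⁷) / (1.5 × 10¹¹)
  epsilon = 0.0006003
Final answer: epsilon = 0.0006003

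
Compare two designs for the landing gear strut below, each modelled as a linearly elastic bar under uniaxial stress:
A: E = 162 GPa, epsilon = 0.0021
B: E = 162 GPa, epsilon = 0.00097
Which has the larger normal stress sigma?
Model: a linearly elastic bar under uniaxial stress, so sigma = E·epsilon (SI units).
  A: sigma = (1.62 × 10¹¹) × 0.0021 = 3.402 × 10⁸ Pa = 340.2 MPa
  B: sigma = (1.62 × 10¹¹) × 0.00097 = 1.571 × 10⁸ Pa = 157.1 MPa
340.2 MPa > 157.1 MPa, so A is larger.
Final answer: A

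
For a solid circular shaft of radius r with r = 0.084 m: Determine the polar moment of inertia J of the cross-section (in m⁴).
Model: a solid circular shaft of radius r, so J = (π·r^4) / 2.
Substitute:
  J = (π × 0.084^4) / 2
  J = 7.821 × 10⁻⁵ m⁴
Final answer: J = 7.821 × 10⁻⁵ m⁴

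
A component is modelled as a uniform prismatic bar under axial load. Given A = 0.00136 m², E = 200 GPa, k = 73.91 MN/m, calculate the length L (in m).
Model: a uniform prismatic bar under axial load, so k = (A·E) / L.
Solve for L: L = (A·E) / k.
Convert to SI units:
  E = 200 GPa = 2 × 10¹¹ Pa
  k = 73.91 MN/m = 7.391 × 10⁷ N/m
Substitute:
  L = (0.00136 × (2 × 10¹¹)) / (7.391 × 10⁷)
  L = 3.68 m
Final answer: L = 3.68 m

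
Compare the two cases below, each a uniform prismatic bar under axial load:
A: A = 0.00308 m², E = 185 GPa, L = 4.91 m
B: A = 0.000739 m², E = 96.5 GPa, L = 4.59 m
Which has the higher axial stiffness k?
Model: a uniform prismatic bar under axial load, so k = (A·E) / L (SI units).
  A: k = (0.00308 × (1.85 × 10¹¹)) / 4.91 = 1.16 × 10⁸ N/m = 116 MN/m
  B: k = (0.000739 × (9.65 × 10¹⁰)) / 4.59 = 1.554 × 10⁷ N/m = 15.54 MN/m
116 MN/m > 15.54 MN/m, so A is larger.
Final answer: A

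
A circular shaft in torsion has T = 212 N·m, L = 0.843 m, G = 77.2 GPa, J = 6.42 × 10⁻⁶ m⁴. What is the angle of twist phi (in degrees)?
Model: a circular shaft in torsion, so phi = (T·L) / (G·J).
Convert to SI units:
  G = 77.2 GPa = 7.72 × 10¹⁰ Pa
Substitute:
  phi = (212 × 0.843) / ((7.72 × 10¹⁰) × (6.42 × 10⁻⁶))
  phi = 0.0003606 rad
Convert to degrees: phi = 0.0003606 × 180/π = 0.02066°
Final answer: phi = 0.02066°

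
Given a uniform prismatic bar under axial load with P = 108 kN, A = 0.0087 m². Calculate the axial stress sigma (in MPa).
Model: a uniform prismatic bar under axial load, so sigma = P / A.
Convert to SI units:
  P = 108 kN = 108000 N
Substitute:
  sigma = 108000 / 0.0087
  sigma = 1.241 × 10⁷ Pa
Convert: sigma = 1.241 × 10⁷ Pa = 12.41 MPa
Final answer: sigma = 12.41 MPa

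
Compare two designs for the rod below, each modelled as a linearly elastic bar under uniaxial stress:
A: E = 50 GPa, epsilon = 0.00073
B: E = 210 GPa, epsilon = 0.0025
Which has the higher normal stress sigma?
Model: a linearly elastic bar under uniaxial stress, so sigma = E·epsilon (SI units).
  A: sigma = (5 × 10¹⁰) × 0.00073 = 3.65 × 10⁷ Pa = 36.5 MPa
  B: sigma = (2.1 × 10¹¹) × 0.0025 = 5.25 × 10⁸ Pa = 525 MPa
525 MPa > 36.5 MPa, so B is larger.
Final answer: B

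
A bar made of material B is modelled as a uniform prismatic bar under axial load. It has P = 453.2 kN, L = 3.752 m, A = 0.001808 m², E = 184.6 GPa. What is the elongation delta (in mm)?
Model: a uniform prismatic bar under axial load, so delta = (P·L) / (A·E).
Convert to SI units:
  P = 453.2 kN = 453200 N
  E = 184.6 GPa = 1.846 × 10¹¹ Pa
Substitute:
  delta = (453200 × 3.752) / (0.001808 × (1.846 × 10¹¹))
  delta = 0.005095 m
Convert: delta = 0.005095 m = 5.095 mm
Final answer: delta = 5.095 mm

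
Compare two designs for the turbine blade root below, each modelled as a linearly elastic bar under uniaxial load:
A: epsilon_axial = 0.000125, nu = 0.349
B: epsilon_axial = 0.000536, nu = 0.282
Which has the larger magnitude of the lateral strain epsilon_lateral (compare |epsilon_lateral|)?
Model: a linearly elastic bar under uniaxial load, so epsilon_lateral = -nu·epsilon_axial (SI units).
  A: epsilon_lateral = -(0.349 × 0.000125) = -4.362 × 10⁻⁵
  B: epsilon_lateral = -(0.282 × 0.000536) = -0.0001512
|epsilon_lateral|: A = 4.362 × 10⁻⁵, B = 0.0001512, so B is larger in magnitude.
Final answer: B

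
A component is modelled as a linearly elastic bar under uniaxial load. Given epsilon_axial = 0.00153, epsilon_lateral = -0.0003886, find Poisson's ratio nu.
Model: a linearly elastic bar under uniaxial load, so epsilon_lateral = -nu·epsilon_axial.
Solve for nu: nu = -epsilon_lateral / epsilon_axial.
Substitute:
  nu = -(-0.0003886) / 0.00153
  nu = 0.254
Final answer: nu = 0.254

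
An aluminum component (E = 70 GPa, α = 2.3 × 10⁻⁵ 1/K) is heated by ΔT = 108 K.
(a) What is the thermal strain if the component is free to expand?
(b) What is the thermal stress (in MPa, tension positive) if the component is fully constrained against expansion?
(a) Free thermal strain ε_th = α·ΔT = (2.3 × 10⁻⁵) × 108 = 0.002484
(b) Fully constrained, the expansion is suppressed, so σ = -E·α·ΔT. Convert E = 70 GPa = 7 × 10¹⁰ Pa.
  σ = -(7 × 10¹⁰) × (2.3 × 10⁻⁵) × 108 = -1.739 × 10⁸ Pa = -173.9 MPa (compressive)
Final answer: (a) ε_th = 0.002484, (b) σ = -173.9 MPa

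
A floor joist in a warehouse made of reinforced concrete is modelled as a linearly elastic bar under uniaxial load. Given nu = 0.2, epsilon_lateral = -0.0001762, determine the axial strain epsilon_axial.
Model: a linearly elastic bar under uniaxial load, so epsilon_lateral = -nu·epsilon_axial.
Solve for epsilon_axial: epsilon_axial = -epsilon_lateral / nu.
Substitute:
  epsilon_axial = -(-0.0001762) / 0.2
  epsilon_axial = 0.000881
Final answer: epsilon_axial = 0.000881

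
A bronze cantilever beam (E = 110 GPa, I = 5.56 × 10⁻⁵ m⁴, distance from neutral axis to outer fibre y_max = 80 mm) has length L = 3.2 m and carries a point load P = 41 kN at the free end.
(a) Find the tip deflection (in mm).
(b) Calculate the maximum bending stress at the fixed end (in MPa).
(a) Tip deflection of a cantilever with an end point load: δ = P·L^3 / (3·E·I). Convert P = 41 kN = 41000 N, E = 110 GPa = 1.1 × 10¹¹ Pa.
  δ = (41000 × 3.2^3) / (3 × (1.1 × 10¹¹) × (5.56 × 10⁻⁵)) = 0.07322 m = 73.22 mm
(b) Maximum bending moment at the fixed end: M = P·L = 41000 × 3.2 = 131200 N·m. Convert y_max = 80 mm = 0.08 m.
  σ = M·y_max / I = (131200 × 0.08) / (5.56 × 10⁻⁵) = 1.888 × 10⁸ Pa = 188.8 MPa
Final answer: (a) δ = 73.22 mm, (b) σ = 188.8 MPa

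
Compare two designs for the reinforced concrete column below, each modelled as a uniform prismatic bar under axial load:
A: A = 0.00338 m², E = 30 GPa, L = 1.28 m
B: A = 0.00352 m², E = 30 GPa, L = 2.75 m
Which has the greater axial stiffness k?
Model: a uniform prismatic bar under axial load, so k = (A·E) / L (SI units).
  A: k = (0.00338 × (3 × 10¹⁰)) / 1.28 = 7.922 × 10⁷ N/m = 79.22 MN/m
  B: k = (0.00352 × (3 × 10¹⁰)) / 2.75 = 3.84 × 10⁷ N/m = 38.4 MN/m
79.22 MN/m > 38.4 MN/m, so A is larger.
Final answer: A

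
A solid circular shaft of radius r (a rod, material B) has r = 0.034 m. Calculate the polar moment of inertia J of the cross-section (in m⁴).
Model: a solid circular shaft of radius r, so J = (π·r^4) / 2.
Substitute:
  J = (π × 0.034^4) / 2
  J = 2.099 × 10⁻⁶ m⁴
Final answer: J = 2.099 × 10⁻⁶ m⁴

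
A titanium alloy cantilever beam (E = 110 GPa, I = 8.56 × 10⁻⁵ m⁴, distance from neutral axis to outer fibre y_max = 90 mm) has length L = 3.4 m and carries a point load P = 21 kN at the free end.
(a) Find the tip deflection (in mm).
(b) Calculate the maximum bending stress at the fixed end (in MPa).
(a) Tip deflection of a cantilever with an end point load: δ = P·L^3 / (3·E·I). Convert P = 21 kN = 21000 N, E = 110 GPa = 1.1 × 10¹¹ Pa.
  δ = (21000 × 3.4^3) / (3 × (1.1 × 10¹¹) × (8.56 × 10⁻⁵)) = 0.02922 m = 29.22 mm
(b) Maximum bending moment at the fixed end: M = P·L = 21000 × 3.4 = 71400 N·m. Convert y_max = 90 mm = 0.09 m.
  σ = M·y_max / I = (71400 × 0.09) / (8.56 × 10⁻⁵) = 7.507 × 10⁷ Pa = 75.07 MPa
Final answer: (a) δ = 29.22 mm, (b) σ = 75.07 MPa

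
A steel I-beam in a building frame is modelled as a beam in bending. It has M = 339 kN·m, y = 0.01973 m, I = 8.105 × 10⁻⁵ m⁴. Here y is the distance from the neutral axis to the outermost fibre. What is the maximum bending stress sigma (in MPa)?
Model: a beam in bending, so sigma = (M·y) / I.
Convert to SI units:
  M = 339 kN·m = 339000 N·m
Substitute:
  sigma = (339000 × 0.01973) / (8.105 × 10⁻⁵)
  sigma = 8.252 × 10⁷ Pa
Convert: sigma = 8.252 × 10⁷ Pa = 82.52 MPa
Final answer: sigma = 82.52 MPa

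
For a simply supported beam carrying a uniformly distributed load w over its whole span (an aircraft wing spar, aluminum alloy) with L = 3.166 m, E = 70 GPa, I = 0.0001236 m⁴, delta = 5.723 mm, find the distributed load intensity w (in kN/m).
Model: a simply supported beam carrying a uniformly distributed load w over its whole span, so delta = (5·w·L^4) / (384·E·I).
Solve for w: w = (384·delta·E·I) / (5·L^4).
Convert to SI units:
  E = 70 GPa = 7 × 10¹⁰ Pa
  delta = 5.723 mm = 0.005723 m
Substitute:
  w = (384 × 0.005723 × (7 × 10¹⁰) × 0.0001236) / (5 × 3.166^4)
  w = 37850 N/m
Convert: w = 37850 N/m = 37.85 kN/m
Final answer: w = 37.85 kN/m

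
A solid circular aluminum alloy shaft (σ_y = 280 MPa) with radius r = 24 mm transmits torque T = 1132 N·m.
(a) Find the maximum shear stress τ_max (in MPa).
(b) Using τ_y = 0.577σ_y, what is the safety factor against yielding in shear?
(a) For a solid circular shaft, τ_max = T·r/J with J = π·r^4/2, i.e. τ_max = 2·T / (π·r^3). Convert r = 24 mm = 0.024 m.
  τ_max = (2 × 1132) / (π × 0.024^3) = 5.213 × 10⁷ Pa = 52.13 MPa
(b) τ_y = 0.577 × 280 = 161.56 MPa
  SF = τ_y/τ_max = 161.56 / 52.13 = 3.099
Final answer: (a) τ_max = 52.13 MPa, (b) SF = 3.099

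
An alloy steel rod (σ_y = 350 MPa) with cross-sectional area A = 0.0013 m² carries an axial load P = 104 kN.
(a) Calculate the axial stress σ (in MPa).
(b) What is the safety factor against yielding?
(a) Axial stress σ = P/A. Convert P = 104 kN = 104000 N.
  σ = 104000 / 0.0013 = 8 × 10⁷ Pa = 80 MPa
(b) Safety factor SF = σ_y/σ = 350 / 80 = 4.375
Final answer: (a) σ = 80 MPa, (b) SF = 4.375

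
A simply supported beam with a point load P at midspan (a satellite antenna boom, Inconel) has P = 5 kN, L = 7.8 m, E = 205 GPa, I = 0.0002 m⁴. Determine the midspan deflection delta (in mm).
Model: a simply supported beam with a point load P at midspan, so delta = (P·L^3) / (48·E·I).
Convert to SI units:
  P = 5 kN = 5000 N
  E = 205 GPa = 2.05 × 10¹¹ Pa
Substitute:
  delta = (5000 × 7.8^3) / (48 × (2.05 × 10¹¹) × 0.0002)
  delta = 0.001206 m
Convert: delta = 0.001206 m = 1.206 mm
Final answer: delta = 1.206 mm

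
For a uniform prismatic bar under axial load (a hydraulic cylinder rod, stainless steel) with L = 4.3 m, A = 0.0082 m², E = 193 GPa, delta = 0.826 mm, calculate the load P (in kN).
Model: a uniform prismatic bar under axial load, so delta = (P·L) / (A·E).
Solve for P: P = (delta·A·E) / L.
Convert to SI units:
  E = 193 GPa = 1.93 × 10¹¹ Pa
  delta = 0.826 mm = 0.000826 m
Substitute:
  P = (0.000826 × 0.0082 × (1.93 × 10¹¹)) / 4.3
  P = 304000 N
Convert: P = 304000 N = 304 kN
Final answer: P = 304 kN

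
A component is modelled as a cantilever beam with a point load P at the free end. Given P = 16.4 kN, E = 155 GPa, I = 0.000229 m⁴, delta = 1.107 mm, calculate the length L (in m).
Model: a cantilever beam with a point load P at the free end, so delta = (P·L^3) / (3·E·I).
Solve for L: L = ((3·delta·E·I) / P)^(1/3).
Convert to SI units:
  P = 16.4 kN = 16400 N
  E = 155 GPa = 1.55 × 10¹¹ Pa
  delta = 1.107 mm = 0.001107 m
Substitute:
  L = ((3 × 0.001107 × (1.55 × 10¹¹) × 0.000229) / 16400)^(1/3)
  L = 1.93 m
Final answer: L = 1.93 m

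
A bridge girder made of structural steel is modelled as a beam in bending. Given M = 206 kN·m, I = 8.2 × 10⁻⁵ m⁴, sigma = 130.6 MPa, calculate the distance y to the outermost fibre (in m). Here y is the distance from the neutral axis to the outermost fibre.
Model: a beam in bending, so sigma = (M·y) / I.
Solve for y: y = (sigma·I) / M.
Convert to SI units:
  M = 206 kN·m = 206000 N·m
  sigma = 130.6 MPa = 1.306 × 10⁸ Pa
Substitute:
  y = ((1.306 × 10⁸) × (8.2 × 10⁻⁵)) / 206000
  y = 0.05199 m
Final answer: y = 0.05199 m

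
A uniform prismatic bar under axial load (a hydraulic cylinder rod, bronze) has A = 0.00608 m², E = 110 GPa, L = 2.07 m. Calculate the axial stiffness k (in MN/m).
Model: a uniform prismatic bar under axial load, so k = (A·E) / L.
Convert to SI units:
  E = 110 GPa = 1.1 × 10¹¹ Pa
Substitute:
  k = (0.00608 × (1.1 × 10¹¹)) / 2.07
  k = 3.231 × 10⁸ N/m
Convert: k = 3.231 × 10⁸ N/m = 323.1 MN/m
Final answer: k = 323.1 MN/m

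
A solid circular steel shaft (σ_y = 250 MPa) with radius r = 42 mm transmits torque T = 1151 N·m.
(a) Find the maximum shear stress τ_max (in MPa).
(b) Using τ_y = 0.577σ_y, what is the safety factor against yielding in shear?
(a) For a solid circular shaft, τ_max = T·r/J with J = π·r^4/2, i.e. τ_max = 2·T / (π·r^3). Convert r = 42 mm = 0.042 m.
  τ_max = (2 × 1151) / (π × 0.042^3) = 9.89 × 10⁶ Pa = 9.89 MPa
(b) τ_y = 0.577 × 250 = 144.25 MPa
  SF = τ_y/τ_max = 144.25 / 9.89 = 14.59
Final answer: (a) τ_max = 9.89 MPa, (b) SF = 14.59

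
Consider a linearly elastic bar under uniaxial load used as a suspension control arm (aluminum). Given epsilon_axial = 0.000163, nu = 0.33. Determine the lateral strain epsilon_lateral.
Model: a linearly elastic bar under uniaxial load, so epsilon_lateral = -nu·epsilon_axial.
Substitute:
  epsilon_lateral = -(0.33 × 0.000163)
  epsilon_lateral = -5.379 × 10⁻⁵
Final answer: epsilon_lateral = -5.379 × 10⁻⁵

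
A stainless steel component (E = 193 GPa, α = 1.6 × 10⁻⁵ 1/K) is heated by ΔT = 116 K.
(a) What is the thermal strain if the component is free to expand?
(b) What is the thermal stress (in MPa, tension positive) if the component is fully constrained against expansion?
(a) Free thermal strain ε_th = α·ΔT = (1.6 × 10⁻⁵) × 116 = 0.001856
(b) Fully constrained, the expansion is suppressed, so σ = -E·α·ΔT. Convert E = 193 GPa = 1.93 × 10¹¹ Pa.
  σ = -(1.93 × 10¹¹) × (1.6 × 10⁻⁵) × 116 = -3.582 × 10⁸ Pa = -358.2 MPa (compressive)
Final answer: (a) ε_th = 0.001856, (b) σ = -358.2 MPa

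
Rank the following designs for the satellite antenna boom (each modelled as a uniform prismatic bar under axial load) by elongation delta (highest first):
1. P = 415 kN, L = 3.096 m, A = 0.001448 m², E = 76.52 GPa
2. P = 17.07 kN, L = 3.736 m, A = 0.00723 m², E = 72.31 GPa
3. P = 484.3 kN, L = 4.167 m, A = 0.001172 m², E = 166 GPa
Model: a uniform prismatic bar under axial load, so delta = (P·L) / (A·E) (SI units).
  Case 1: delta = (415000 × 3.096) / (0.001448 × (7.652 × 10¹⁰)) = 0.0116 m = 11.6 mm
  Case 2: delta = (17070 × 3.736) / (0.00723 × (7.231 × 10¹⁰)) = 0.000122 m = 0.122 mm
  Case 3: delta = (484300 × 4.167) / (0.001172 × (1.66 × 10¹¹)) = 0.01037 m = 10.37 mm
Ordering: 11.6 mm (case 1) > 10.37 mm (case 3) > 0.122 mm (case 2)
Final answer: 1, 3, 2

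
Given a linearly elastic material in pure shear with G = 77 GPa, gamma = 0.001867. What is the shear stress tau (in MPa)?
Model: a linearly elastic material in pure shear, so tau = G·gamma.
Convert to SI units:
  G = 77 GPa = 7.7 × 10¹⁰ Pa
Substitute:
  tau = (7.7 × 10¹⁰) × 0.001867
  tau = 1.438 × 10⁸ Pa
Convert: tau = 1.438 × 10⁸ Pa = 143.8 MPa
Final answer: tau = 143.8 MPa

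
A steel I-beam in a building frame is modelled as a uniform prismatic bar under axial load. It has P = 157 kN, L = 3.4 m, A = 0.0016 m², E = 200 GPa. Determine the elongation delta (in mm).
Model: a uniform prismatic bar under axial load, so delta = (P·L) / (A·E).
Convert to SI units:
  P = 157 kN = 157000 N
  E = 200 GPa = 2 × 10¹¹ Pa
Substitute:
  delta = (157000 × 3.4) / (0.0016 × (2 × 10¹¹))
  delta = 0.001668 m
Convert: delta = 0.001668 m = 1.668 mm
Final answer: delta = 1.668 mm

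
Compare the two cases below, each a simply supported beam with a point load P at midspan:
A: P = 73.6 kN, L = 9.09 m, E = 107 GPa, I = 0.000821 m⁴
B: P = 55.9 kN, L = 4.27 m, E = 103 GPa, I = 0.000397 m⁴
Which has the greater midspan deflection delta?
Model: a simply supported beam with a point load P at midspan, so delta = (P·L^3) / (48·E·I) (SI units).
  A: delta = (73600 × 9.09^3) / (48 × (1.07 × 10¹¹) × 0.000821) = 0.01311 m = 13.11 mm
  B: delta = (55900 × 4.27^3) / (48 × (1.03 × 10¹¹) × 0.000397) = 0.002217 m = 2.217 mm
13.11 mm > 2.217 mm, so A is larger.
Final answer: A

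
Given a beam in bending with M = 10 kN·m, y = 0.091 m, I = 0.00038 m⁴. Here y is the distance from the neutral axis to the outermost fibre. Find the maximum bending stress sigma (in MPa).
Model: a beam in bending, so sigma = (M·y) / I.
Convert to SI units:
  M = 10 kN·m = 10000 N·m
Substitute:
  sigma = (10000 × 0.091) / 0.00038
  sigma = 2.395 × 10⁶ Pa
Convert: sigma = 2.395 × 10⁶ Pa = 2.395 MPa
Final answer: sigma = 2.395 MPa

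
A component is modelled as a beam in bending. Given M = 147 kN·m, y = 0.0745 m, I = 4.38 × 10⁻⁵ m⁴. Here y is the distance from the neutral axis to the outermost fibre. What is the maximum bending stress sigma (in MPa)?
Model: a beam in bending, so sigma = (M·y) / I.
Convert to SI units:
  M = 147 kN·m = 147000 N·m
Substitute:
  sigma = (147000 × 0.0745) / (4.38 × 10⁻⁵)
  sigma = 2.5 × 10⁸ Pa
Convert: sigma = 2.5 × 10⁸ Pa = 250 MPa
Final answer: sigma = 250 MPa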